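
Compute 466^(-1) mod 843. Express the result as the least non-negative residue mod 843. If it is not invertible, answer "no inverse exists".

682

Extended Euclidean algorithm:
843 = 1×466 + 377
466 = 1×377 + 89
377 = 4×89 + 21
89 = 4×21 + 5
21 = 4×5 + 1
5 = 5×1 + 0
The gcd is 1. Working backward:
1 = 21 − 4·5
1 = −4·89 + 17·21
1 = 17·377 − 72·89
1 = −72·466 + 89·377
1 = 89·843 − 161·466
Thus 466·(-161) ≡ 1 (mod 843); reducing, -161 mod 843 = 682.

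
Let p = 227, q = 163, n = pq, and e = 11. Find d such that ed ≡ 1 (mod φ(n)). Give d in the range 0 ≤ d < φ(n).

φ(n) = (p−1)(q−1) = 226·162 = 36612.
Need d with 11·d ≡ 1 (mod 36612). Apply the extended Euclidean algorithm:
36612 = 3328·11 + 4
11 = 2·4 + 3
4 = 1·3 + 1
3 = 3·1 + 0
Back-substitute:
1 = 4 − 3
1 = −11 + 3·4
1 = 3·36612 − 9985·11
So 11·(-9985) ≡ 1 (mod 36612), hence d ≡ -9985 ≡ 26627 (mod 36612).

26627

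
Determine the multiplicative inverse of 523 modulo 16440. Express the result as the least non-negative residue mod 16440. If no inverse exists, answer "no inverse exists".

7387

Apply the Euclidean algorithm to 16440 and 523:
16440 = 31×523 + 227
523 = 2×227 + 69
227 = 3×69 + 20
69 = 3×20 + 9
20 = 2×9 + 2
9 = 4×2 + 1
2 = 2×1 + 0
gcd = 1, so the inverse exists. Back-substitute:
1 = 9 − 4·2
1 = −4·20 + 9·9
1 = 9·69 − 31·20
1 = −31·227 + 102·69
1 = 102·523 − 235·227
1 = −235·16440 + 7387·523
So 523·7387 ≡ 1 (mod 16440).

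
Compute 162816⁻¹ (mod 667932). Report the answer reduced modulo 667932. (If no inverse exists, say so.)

no inverse exists

Compute gcd(162816, 667932):
667932 = 4·162816 + 16668
162816 = 9·16668 + 12804
16668 = 1·12804 + 3864
12804 = 3·3864 + 1212
3864 = 3·1212 + 228
1212 = 5·228 + 72
228 = 3·72 + 12
72 = 6·12 + 0
Since gcd = 12 > 1, 162816 is not a unit mod 667932.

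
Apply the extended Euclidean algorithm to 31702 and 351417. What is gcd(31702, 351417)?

11

Euclidean algorithm:
351417 = 11·31702 + 2695
31702 = 11·2695 + 2057
2695 = 1·2057 + 638
2057 = 3·638 + 143
638 = 4·143 + 66
143 = 2·66 + 11
66 = 6·11 + 0
gcd(31702, 351417) = 11.
Working backward:
11 = 143 − 2·66
11 = −2·638 + 9·143
11 = 9·2057 − 29·638
11 = −29·2695 + 38·2057
11 = 38·31702 − 447·2695
11 = −447·351417 + 4955·31702
So 11 = (-447)·351417 + (4955)·31702.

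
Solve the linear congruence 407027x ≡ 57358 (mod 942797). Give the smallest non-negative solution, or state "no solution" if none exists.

329758

First find gcd(407027, 942797):
942797 = 2*407027 + 128743
407027 = 3*128743 + 20798
128743 = 6*20798 + 3955
20798 = 5*3955 + 1023
3955 = 3*1023 + 886
1023 = 1*886 + 137
886 = 6*137 + 64
137 = 2*64 + 9
64 = 7*9 + 1
9 = 9*1 + 0
gcd = 1, so a unique solution mod 942797 exists.
Back-substitute for the Bézout coefficients:
1 = 64 − 7·9
1 = −7·137 + 15·64
1 = 15·886 − 97·137
1 = −97·1023 + 112·886
1 = 112·3955 − 433·1023
1 = −433·20798 + 2277·3955
1 = 2277·128743 − 14095·20798
1 = −14095·407027 + 44562·128743
1 = 44562·942797 − 103219·407027
So 407027·(-103219) ≡ 1 (mod 942797), giving 407027⁻¹ ≡ 839578.
x ≡ 407027⁻¹·57358 ≡ 839578·57358 ≡ 329758 (mod 942797).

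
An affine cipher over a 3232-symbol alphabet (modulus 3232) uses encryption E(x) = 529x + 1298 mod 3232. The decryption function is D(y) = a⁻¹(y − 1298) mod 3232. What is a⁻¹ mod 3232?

Apply the Euclidean algorithm to 3232 and 529:
3232 = 6·529 + 58
529 = 9·58 + 7
58 = 8·7 + 2
7 = 3·2 + 1
2 = 2·1 + 0
gcd = 1, so the inverse exists. Back-substitute:
1 = 7 − 3·2
1 = −3·58 + 25·7
1 = 25·529 − 228·58
1 = −228·3232 + 1393·529
So 529·1393 ≡ 1 (mod 3232).

1393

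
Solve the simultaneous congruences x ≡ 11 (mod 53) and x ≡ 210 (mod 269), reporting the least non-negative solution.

Write x = 11 + 53·k. Then 53·k ≡ 210 − 11 ≡ 199 (mod 269).
Need 53⁻¹ mod 269. Extended Euclid on (269, 53):
269 = 5×53 + 4
53 = 13×4 + 1
4 = 4×1 + 0
Back-substitute:
1 = 53 − 13·4
1 = −13·269 + 66·53
53⁻¹ ≡ 66 (mod 269), so k ≡ 66·199 ≡ 222 (mod 269).
x = 11 + 53·222 = 11777.

11777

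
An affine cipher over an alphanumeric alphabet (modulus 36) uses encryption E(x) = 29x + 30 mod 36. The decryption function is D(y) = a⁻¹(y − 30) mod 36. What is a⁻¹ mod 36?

Extended Euclidean algorithm:
36 = 1*29 + 7
29 = 4*7 + 1
7 = 7*1 + 0
Since gcd(29, 36) = 1, back-substitute to write 1 as a combination:
1 = 29 − 4·7
1 = −4·36 + 5·29
So 29·5 ≡ 1 (mod 36).

5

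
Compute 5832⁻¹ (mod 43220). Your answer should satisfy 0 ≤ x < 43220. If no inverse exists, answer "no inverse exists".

no inverse exists

Euclidean algorithm on 43220, 5832:
43220 = 7·5832 + 2396
5832 = 2·2396 + 1040
2396 = 2·1040 + 316
1040 = 3·316 + 92
316 = 3·92 + 40
92 = 2·40 + 12
40 = 3·12 + 4
12 = 3·4 + 0
Since gcd = 4 > 1, 5832 is not a unit mod 43220.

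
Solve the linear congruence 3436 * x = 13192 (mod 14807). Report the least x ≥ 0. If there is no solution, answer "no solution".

First find gcd(3436, 14807):
14807 = 4×3436 + 1063
3436 = 3×1063 + 247
1063 = 4×247 + 75
247 = 3×75 + 22
75 = 3×22 + 9
22 = 2×9 + 4
9 = 2×4 + 1
4 = 4×1 + 0
gcd = 1, so a unique solution mod 14807 exists.
Back-substitute for the Bézout coefficients:
1 = 9 − 2·4
1 = −2·22 + 5·9
1 = 5·75 − 17·22
1 = −17·247 + 56·75
1 = 56·1063 − 241·247
1 = −241·3436 + 779·1063
1 = 779·14807 − 3357·3436
So 3436·(-3357) ≡ 1 (mod 14807), giving 3436⁻¹ ≡ 11450.
x ≡ 3436⁻¹·13192 ≡ 11450·13192 ≡ 2193 (mod 14807).

2193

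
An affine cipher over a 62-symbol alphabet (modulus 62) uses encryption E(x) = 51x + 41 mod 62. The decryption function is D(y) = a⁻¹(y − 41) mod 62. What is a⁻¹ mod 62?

45

gcd(62, 51) by repeated division:
62 = 1×51 + 11
51 = 4×11 + 7
11 = 1×7 + 4
7 = 1×4 + 3
4 = 1×3 + 1
3 = 3×1 + 0
gcd = 1, so the inverse exists. Back-substitute:
1 = 4 − 3
1 = −7 + 2·4
1 = 2·11 − 3·7
1 = −3·51 + 14·11
1 = 14·62 − 17·51
Thus 51·(-17) ≡ 1 (mod 62); reducing, -17 mod 62 = 45.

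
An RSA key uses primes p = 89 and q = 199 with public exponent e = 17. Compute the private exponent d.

φ(n) = (p−1)(q−1) = 88·198 = 17424.
Need d with 17·d ≡ 1 (mod 17424). Apply the extended Euclidean algorithm:
17424 = 1024*17 + 16
17 = 1*16 + 1
16 = 16*1 + 0
Back-substitute:
1 = 17 − 16
1 = −17424 + 1025·17
So 17·1025 ≡ 1 (mod 17424), hence d = 1025.

1025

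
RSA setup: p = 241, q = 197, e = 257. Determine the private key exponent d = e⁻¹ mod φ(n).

φ(n) = (p−1)(q−1) = 240·196 = 47040.
Need d with 257·d ≡ 1 (mod 47040). Apply the extended Euclidean algorithm:
47040 = 183×257 + 9
257 = 28×9 + 5
9 = 1×5 + 4
5 = 1×4 + 1
4 = 4×1 + 0
Back-substitute:
1 = 5 − 4
1 = −9 + 2·5
1 = 2·257 − 57·9
1 = −57·47040 + 10433·257
So 257·10433 ≡ 1 (mod 47040), hence d = 10433.

10433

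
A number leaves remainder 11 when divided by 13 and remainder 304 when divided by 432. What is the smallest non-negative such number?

1168

Write x = 11 + 13·k. Then 13·k ≡ 304 − 11 ≡ 293 (mod 432).
Need 13⁻¹ mod 432. Extended Euclid on (432, 13):
432 = 33×13 + 3
13 = 4×3 + 1
3 = 3×1 + 0
Back-substitute:
1 = 13 − 4·3
1 = −4·432 + 133·13
13⁻¹ ≡ 133 (mod 432), so k ≡ 133·293 ≡ 89 (mod 432).
x = 11 + 13·89 = 1168.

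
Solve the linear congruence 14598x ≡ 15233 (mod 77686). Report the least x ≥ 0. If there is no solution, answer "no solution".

no solution

gcd(14598, 77686):
77686 = 5*14598 + 4696
14598 = 3*4696 + 510
4696 = 9*510 + 106
510 = 4*106 + 86
106 = 1*86 + 20
86 = 4*20 + 6
20 = 3*6 + 2
6 = 3*2 + 0
gcd = 2, but 2 ∤ 15233, so the congruence has no solution.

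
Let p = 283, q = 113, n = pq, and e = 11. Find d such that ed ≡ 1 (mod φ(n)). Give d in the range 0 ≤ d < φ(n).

φ(n) = (p−1)(q−1) = 282·112 = 31584.
Need d with 11·d ≡ 1 (mod 31584). Apply the extended Euclidean algorithm:
31584 = 2871·11 + 3
11 = 3·3 + 2
3 = 1·2 + 1
2 = 2·1 + 0
Back-substitute:
1 = 3 − 2
1 = −11 + 4·3
1 = 4·31584 − 11485·11
So 11·(-11485) ≡ 1 (mod 31584), hence d ≡ -11485 ≡ 20099 (mod 31584).

20099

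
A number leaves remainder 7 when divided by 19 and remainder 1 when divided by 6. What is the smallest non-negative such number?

7

Write x = 7 + 19·k. Then 19·k ≡ 1 − 7 ≡ 0 (mod 6).
Need 19⁻¹ mod 6. Extended Euclid on (6, 1):
6 = 6*1 + 0
19⁻¹ ≡ 1 (mod 6), so k ≡ 1·0 ≡ 0 (mod 6).
x = 7 + 19·0 = 7.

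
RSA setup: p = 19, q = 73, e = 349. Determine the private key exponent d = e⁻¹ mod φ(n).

661

φ(n) = (p−1)(q−1) = 18·72 = 1296.
Need d with 349·d ≡ 1 (mod 1296). Apply the extended Euclidean algorithm:
1296 = 3*349 + 249
349 = 1*249 + 100
249 = 2*100 + 49
100 = 2*49 + 2
49 = 24*2 + 1
2 = 2*1 + 0
Back-substitute:
1 = 49 − 24·2
1 = −24·100 + 49·49
1 = 49·249 − 122·100
1 = −122·349 + 171·249
1 = 171·1296 − 635·349
So 349·(-635) ≡ 1 (mod 1296), hence d ≡ -635 ≡ 661 (mod 1296).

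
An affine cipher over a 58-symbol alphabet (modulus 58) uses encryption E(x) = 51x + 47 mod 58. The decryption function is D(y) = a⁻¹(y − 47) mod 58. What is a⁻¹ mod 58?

33

Apply the Euclidean algorithm to 58 and 51:
58 = 1*51 + 7
51 = 7*7 + 2
7 = 3*2 + 1
2 = 2*1 + 0
Since gcd(51, 58) = 1, back-substitute to write 1 as a combination:
1 = 7 − 3·2
1 = −3·51 + 22·7
1 = 22·58 − 25·51
So 51·(-25) ≡ 1 (mod 58), and -25 ≡ 33 (mod 58).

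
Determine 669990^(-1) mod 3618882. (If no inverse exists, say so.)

no inverse exists

Compute gcd(669990, 3618882):
3618882 = 5*669990 + 268932
669990 = 2*268932 + 132126
268932 = 2*132126 + 4680
132126 = 28*4680 + 1086
4680 = 4*1086 + 336
1086 = 3*336 + 78
336 = 4*78 + 24
78 = 3*24 + 6
24 = 4*6 + 0
gcd(669990, 3618882) = 6 ≠ 1, so 669990 has no multiplicative inverse modulo 3618882.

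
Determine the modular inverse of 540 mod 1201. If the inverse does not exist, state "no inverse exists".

665

gcd(1201, 540) by repeated division:
1201 = 2·540 + 121
540 = 4·121 + 56
121 = 2·56 + 9
56 = 6·9 + 2
9 = 4·2 + 1
2 = 2·1 + 0
gcd = 1, so the inverse exists. Back-substitute:
1 = 9 − 4·2
1 = −4·56 + 25·9
1 = 25·121 − 54·56
1 = −54·540 + 241·121
1 = 241·1201 − 536·540
Hence 540⁻¹ ≡ -536 ≡ 665 (mod 1201).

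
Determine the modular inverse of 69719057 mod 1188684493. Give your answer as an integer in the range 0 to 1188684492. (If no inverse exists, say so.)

Apply the Euclidean algorithm to 1188684493 and 69719057:
1188684493 = 17×69719057 + 3460524
69719057 = 20×3460524 + 508577
3460524 = 6×508577 + 409062
508577 = 1×409062 + 99515
409062 = 4×99515 + 11002
99515 = 9×11002 + 497
11002 = 22×497 + 68
497 = 7×68 + 21
68 = 3×21 + 5
21 = 4×5 + 1
5 = 5×1 + 0
Since gcd(69719057, 1188684493) = 1, back-substitute to write 1 as a combination:
1 = 21 − 4·5
1 = −4·68 + 13·21
1 = 13·497 − 95·68
1 = −95·11002 + 2103·497
1 = 2103·99515 − 19022·11002
1 = −19022·409062 + 78191·99515
1 = 78191·508577 − 97213·409062
1 = −97213·3460524 + 661469·508577
1 = 661469·69719057 − 13326593·3460524
1 = −13326593·1188684493 + 227213550·69719057
So 69719057·227213550 ≡ 1 (mod 1188684493).

227213550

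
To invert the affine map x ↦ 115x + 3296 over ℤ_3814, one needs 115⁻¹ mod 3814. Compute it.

Extended Euclidean algorithm:
3814 = 33·115 + 19
115 = 6·19 + 1
19 = 19·1 + 0
The gcd is 1. Working backward:
1 = 115 − 6·19
1 = −6·3814 + 199·115
So 115·199 ≡ 1 (mod 3814).

199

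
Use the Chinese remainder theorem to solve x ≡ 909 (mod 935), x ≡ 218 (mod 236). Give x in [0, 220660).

97214

Write x = 909 + 935·k. Then 935·k ≡ 218 − 909 ≡ 17 (mod 236).
Need 935⁻¹ mod 236. Extended Euclid on (236, 227):
236 = 1×227 + 9
227 = 25×9 + 2
9 = 4×2 + 1
2 = 2×1 + 0
Back-substitute:
1 = 9 − 4·2
1 = −4·227 + 101·9
1 = 101·236 − 105·227
935⁻¹ ≡ 131 (mod 236), so k ≡ 131·17 ≡ 103 (mod 236).
x = 909 + 935·103 = 97214.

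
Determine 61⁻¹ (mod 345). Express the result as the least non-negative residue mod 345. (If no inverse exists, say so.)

Run Euclid on (345, 61):
345 = 5×61 + 40
61 = 1×40 + 21
40 = 1×21 + 19
21 = 1×19 + 2
19 = 9×2 + 1
2 = 2×1 + 0
The gcd is 1. Working backward:
1 = 19 − 9·2
1 = −9·21 + 10·19
1 = 10·40 − 19·21
1 = −19·61 + 29·40
1 = 29·345 − 164·61
Thus 61·(-164) ≡ 1 (mod 345); reducing, -164 mod 345 = 181.

181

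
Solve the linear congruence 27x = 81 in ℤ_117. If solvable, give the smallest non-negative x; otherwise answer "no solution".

First find gcd(27, 117):
117 = 4·27 + 9
27 = 3·9 + 0
gcd = 9 and 9 | 81, so solutions exist. Divide through by 9: 3x ≡ 9 (mod 13).
Now find 3⁻¹ mod 13:
13 = 4×3 + 1
3 = 3×1 + 0
Back-substitute:
1 = 13 − 4·3
So 3·(-4) ≡ 1 (mod 13), i.e. 3⁻¹ ≡ 9.
Then x ≡ 9·9 ≡ 3 (mod 13); the smallest non-negative solution is x = 3.

3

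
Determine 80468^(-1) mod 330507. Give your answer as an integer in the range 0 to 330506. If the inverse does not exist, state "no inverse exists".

254033

Extended Euclidean algorithm:
330507 = 4×80468 + 8635
80468 = 9×8635 + 2753
8635 = 3×2753 + 376
2753 = 7×376 + 121
376 = 3×121 + 13
121 = 9×13 + 4
13 = 3×4 + 1
4 = 4×1 + 0
Since gcd(80468, 330507) = 1, back-substitute to write 1 as a combination:
1 = 13 − 3·4
1 = −3·121 + 28·13
1 = 28·376 − 87·121
1 = −87·2753 + 637·376
1 = 637·8635 − 1998·2753
1 = −1998·80468 + 18619·8635
1 = 18619·330507 − 76474·80468
Hence 80468⁻¹ ≡ -76474 ≡ 254033 (mod 330507).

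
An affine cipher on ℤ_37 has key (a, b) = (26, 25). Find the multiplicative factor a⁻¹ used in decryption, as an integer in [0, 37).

gcd(37, 26) by repeated division:
37 = 1*26 + 11
26 = 2*11 + 4
11 = 2*4 + 3
4 = 1*3 + 1
3 = 3*1 + 0
gcd = 1, so the inverse exists. Back-substitute:
1 = 4 − 3
1 = −11 + 3·4
1 = 3·26 − 7·11
1 = −7·37 + 10·26
So 26·10 ≡ 1 (mod 37).

10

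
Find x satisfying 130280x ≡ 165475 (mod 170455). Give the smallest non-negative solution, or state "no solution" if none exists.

First find gcd(130280, 170455):
170455 = 1*130280 + 40175
130280 = 3*40175 + 9755
40175 = 4*9755 + 1155
9755 = 8*1155 + 515
1155 = 2*515 + 125
515 = 4*125 + 15
125 = 8*15 + 5
15 = 3*5 + 0
gcd = 5 and 5 | 165475, so solutions exist. Divide through by 5: 26056x ≡ 33095 (mod 34091).
Now find 26056⁻¹ mod 34091:
34091 = 1*26056 + 8035
26056 = 3*8035 + 1951
8035 = 4*1951 + 231
1951 = 8*231 + 103
231 = 2*103 + 25
103 = 4*25 + 3
25 = 8*3 + 1
3 = 3*1 + 0
Back-substitute:
1 = 25 − 8·3
1 = −8·103 + 33·25
1 = 33·231 − 74·103
1 = −74·1951 + 625·231
1 = 625·8035 − 2574·1951
1 = −2574·26056 + 8347·8035
1 = 8347·34091 − 10921·26056
So 26056·(-10921) ≡ 1 (mod 34091), i.e. 26056⁻¹ ≡ 23170.
Then x ≡ 23170·33095 ≡ 2287 (mod 34091); the smallest non-negative solution is x = 2287.

2287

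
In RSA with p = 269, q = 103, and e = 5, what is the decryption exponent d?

φ(n) = (p−1)(q−1) = 268·102 = 27336.
Need d with 5·d ≡ 1 (mod 27336). Apply the extended Euclidean algorithm:
27336 = 5467×5 + 1
5 = 5×1 + 0
Back-substitute:
1 = 27336 − 5467·5
So 5·(-5467) ≡ 1 (mod 27336), hence d ≡ -5467 ≡ 21869 (mod 27336).

21869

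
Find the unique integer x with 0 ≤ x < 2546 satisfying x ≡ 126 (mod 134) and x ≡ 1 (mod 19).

1198

Write x = 126 + 134·k. Then 134·k ≡ 1 − 126 ≡ 8 (mod 19).
Need 134⁻¹ mod 19. Extended Euclid on (19, 1):
19 = 19×1 + 0
134⁻¹ ≡ 1 (mod 19), so k ≡ 1·8 ≡ 8 (mod 19).
x = 126 + 134·8 = 1198.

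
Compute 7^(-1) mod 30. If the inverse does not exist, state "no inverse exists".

13

Extended Euclidean algorithm:
30 = 4*7 + 2
7 = 3*2 + 1
2 = 2*1 + 0
The gcd is 1. Working backward:
1 = 7 − 3·2
1 = −3·30 + 13·7
So 7·13 ≡ 1 (mod 30).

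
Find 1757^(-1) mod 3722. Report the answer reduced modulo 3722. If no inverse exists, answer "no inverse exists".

Run Euclid on (3722, 1757):
3722 = 2×1757 + 208
1757 = 8×208 + 93
208 = 2×93 + 22
93 = 4×22 + 5
22 = 4×5 + 2
5 = 2×2 + 1
2 = 2×1 + 0
Since gcd(1757, 3722) = 1, back-substitute to write 1 as a combination:
1 = 5 − 2·2
1 = −2·22 + 9·5
1 = 9·93 − 38·22
1 = −38·208 + 85·93
1 = 85·1757 − 718·208
1 = −718·3722 + 1521·1757
So 1757·1521 ≡ 1 (mod 3722).

1521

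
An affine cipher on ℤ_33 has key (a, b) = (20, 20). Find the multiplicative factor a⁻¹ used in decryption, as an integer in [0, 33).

Run Euclid on (33, 20):
33 = 1×20 + 13
20 = 1×13 + 7
13 = 1×7 + 6
7 = 1×6 + 1
6 = 6×1 + 0
The gcd is 1. Working backward:
1 = 7 − 6
1 = −13 + 2·7
1 = 2·20 − 3·13
1 = −3·33 + 5·20
So 20·5 ≡ 1 (mod 33).

5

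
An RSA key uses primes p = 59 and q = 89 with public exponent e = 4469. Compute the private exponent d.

φ(n) = (p−1)(q−1) = 58·88 = 5104.
Need d with 4469·d ≡ 1 (mod 5104). Apply the extended Euclidean algorithm:
5104 = 1*4469 + 635
4469 = 7*635 + 24
635 = 26*24 + 11
24 = 2*11 + 2
11 = 5*2 + 1
2 = 2*1 + 0
Back-substitute:
1 = 11 − 5·2
1 = −5·24 + 11·11
1 = 11·635 − 291·24
1 = −291·4469 + 2048·635
1 = 2048·5104 − 2339·4469
So 4469·(-2339) ≡ 1 (mod 5104), hence d ≡ -2339 ≡ 2765 (mod 5104).

2765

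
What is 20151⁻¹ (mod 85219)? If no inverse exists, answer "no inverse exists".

gcd(85219, 20151) by repeated division:
85219 = 4×20151 + 4615
20151 = 4×4615 + 1691
4615 = 2×1691 + 1233
1691 = 1×1233 + 458
1233 = 2×458 + 317
458 = 1×317 + 141
317 = 2×141 + 35
141 = 4×35 + 1
35 = 35×1 + 0
gcd = 1, so the inverse exists. Back-substitute:
1 = 141 − 4·35
1 = −4·317 + 9·141
1 = 9·458 − 13·317
1 = −13·1233 + 35·458
1 = 35·1691 − 48·1233
1 = −48·4615 + 131·1691
1 = 131·20151 − 572·4615
1 = −572·85219 + 2419·20151
So 20151·2419 ≡ 1 (mod 85219).

2419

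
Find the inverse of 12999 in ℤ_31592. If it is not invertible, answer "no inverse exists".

30807

gcd(31592, 12999) by repeated division:
31592 = 2*12999 + 5594
12999 = 2*5594 + 1811
5594 = 3*1811 + 161
1811 = 11*161 + 40
161 = 4*40 + 1
40 = 40*1 + 0
Since gcd(12999, 31592) = 1, back-substitute to write 1 as a combination:
1 = 161 − 4·40
1 = −4·1811 + 45·161
1 = 45·5594 − 139·1811
1 = −139·12999 + 323·5594
1 = 323·31592 − 785·12999
Hence 12999⁻¹ ≡ -785 ≡ 30807 (mod 31592).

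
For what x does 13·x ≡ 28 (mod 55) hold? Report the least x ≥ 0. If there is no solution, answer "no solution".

36

First find gcd(13, 55):
55 = 4×13 + 3
13 = 4×3 + 1
3 = 3×1 + 0
gcd = 1, so a unique solution mod 55 exists.
Back-substitute for the Bézout coefficients:
1 = 13 − 4·3
1 = −4·55 + 17·13
So 13·(17) ≡ 1 (mod 55), giving 13⁻¹ ≡ 17.
x ≡ 13⁻¹·28 ≡ 17·28 ≡ 36 (mod 55).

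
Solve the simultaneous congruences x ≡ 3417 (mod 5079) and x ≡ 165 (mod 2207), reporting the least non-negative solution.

Write x = 3417 + 5079·k. Then 5079·k ≡ 165 − 3417 ≡ 1162 (mod 2207).
Need 5079⁻¹ mod 2207. Extended Euclid on (2207, 665):
2207 = 3·665 + 212
665 = 3·212 + 29
212 = 7·29 + 9
29 = 3·9 + 2
9 = 4·2 + 1
2 = 2·1 + 0
Back-substitute:
1 = 9 − 4·2
1 = −4·29 + 13·9
1 = 13·212 − 95·29
1 = −95·665 + 298·212
1 = 298·2207 − 989·665
5079⁻¹ ≡ 1218 (mod 2207), so k ≡ 1218·1162 ≡ 629 (mod 2207).
x = 3417 + 5079·629 = 3198108.

3198108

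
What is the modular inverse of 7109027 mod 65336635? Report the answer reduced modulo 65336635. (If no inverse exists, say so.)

Extended Euclidean algorithm:
65336635 = 9·7109027 + 1355392
7109027 = 5·1355392 + 332067
1355392 = 4·332067 + 27124
332067 = 12·27124 + 6579
27124 = 4·6579 + 808
6579 = 8·808 + 115
808 = 7·115 + 3
115 = 38·3 + 1
3 = 3·1 + 0
The gcd is 1. Working backward:
1 = 115 − 38·3
1 = −38·808 + 267·115
1 = 267·6579 − 2174·808
1 = −2174·27124 + 8963·6579
1 = 8963·332067 − 109730·27124
1 = −109730·1355392 + 447883·332067
1 = 447883·7109027 − 2349145·1355392
1 = −2349145·65336635 + 21590188·7109027
So 7109027·21590188 ≡ 1 (mod 65336635).

21590188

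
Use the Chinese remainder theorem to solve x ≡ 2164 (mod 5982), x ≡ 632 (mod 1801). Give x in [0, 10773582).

7838584

Write x = 2164 + 5982·k. Then 5982·k ≡ 632 − 2164 ≡ 269 (mod 1801).
Need 5982⁻¹ mod 1801. Extended Euclid on (1801, 579):
1801 = 3*579 + 64
579 = 9*64 + 3
64 = 21*3 + 1
3 = 3*1 + 0
Back-substitute:
1 = 64 − 21·3
1 = −21·579 + 190·64
1 = 190·1801 − 591·579
5982⁻¹ ≡ 1210 (mod 1801), so k ≡ 1210·269 ≡ 1310 (mod 1801).
x = 2164 + 5982·1310 = 7838584.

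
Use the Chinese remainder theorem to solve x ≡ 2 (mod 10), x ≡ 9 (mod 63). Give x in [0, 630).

Write x = 2 + 10·k. Then 10·k ≡ 9 − 2 ≡ 7 (mod 63).
Need 10⁻¹ mod 63. Extended Euclid on (63, 10):
63 = 6×10 + 3
10 = 3×3 + 1
3 = 3×1 + 0
Back-substitute:
1 = 10 − 3·3
1 = −3·63 + 19·10
10⁻¹ ≡ 19 (mod 63), so k ≡ 19·7 ≡ 7 (mod 63).
x = 2 + 10·7 = 72.

72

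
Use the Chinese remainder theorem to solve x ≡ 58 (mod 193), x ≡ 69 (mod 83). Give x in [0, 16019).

Write x = 58 + 193·k. Then 193·k ≡ 69 − 58 ≡ 11 (mod 83).
Need 193⁻¹ mod 83. Extended Euclid on (83, 27):
83 = 3·27 + 2
27 = 13·2 + 1
2 = 2·1 + 0
Back-substitute:
1 = 27 − 13·2
1 = −13·83 + 40·27
193⁻¹ ≡ 40 (mod 83), so k ≡ 40·11 ≡ 25 (mod 83).
x = 58 + 193·25 = 4883.

4883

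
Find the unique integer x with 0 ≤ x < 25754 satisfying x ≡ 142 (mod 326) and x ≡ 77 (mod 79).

Write x = 142 + 326·k. Then 326·k ≡ 77 − 142 ≡ 14 (mod 79).
Need 326⁻¹ mod 79. Extended Euclid on (79, 10):
79 = 7*10 + 9
10 = 1*9 + 1
9 = 9*1 + 0
Back-substitute:
1 = 10 − 9
1 = −79 + 8·10
326⁻¹ ≡ 8 (mod 79), so k ≡ 8·14 ≡ 33 (mod 79).
x = 142 + 326·33 = 10900.

10900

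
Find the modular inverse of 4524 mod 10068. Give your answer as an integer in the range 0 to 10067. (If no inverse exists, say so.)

Compute gcd(4524, 10068):
10068 = 2·4524 + 1020
4524 = 4·1020 + 444
1020 = 2·444 + 132
444 = 3·132 + 48
132 = 2·48 + 36
48 = 1·36 + 12
36 = 3·12 + 0
Since gcd = 12 > 1, 4524 is not a unit mod 10068.

no inverse exists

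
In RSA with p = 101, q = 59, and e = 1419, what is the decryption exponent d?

φ(n) = (p−1)(q−1) = 100·58 = 5800.
Need d with 1419·d ≡ 1 (mod 5800). Apply the extended Euclidean algorithm:
5800 = 4·1419 + 124
1419 = 11·124 + 55
124 = 2·55 + 14
55 = 3·14 + 13
14 = 1·13 + 1
13 = 13·1 + 0
Back-substitute:
1 = 14 − 13
1 = −55 + 4·14
1 = 4·124 − 9·55
1 = −9·1419 + 103·124
1 = 103·5800 − 421·1419
So 1419·(-421) ≡ 1 (mod 5800), hence d ≡ -421 ≡ 5379 (mod 5800).

5379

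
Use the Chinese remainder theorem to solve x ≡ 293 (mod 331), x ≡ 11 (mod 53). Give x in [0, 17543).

Write x = 293 + 331·k. Then 331·k ≡ 11 − 293 ≡ 36 (mod 53).
Need 331⁻¹ mod 53. Extended Euclid on (53, 13):
53 = 4·13 + 1
13 = 13·1 + 0
Back-substitute:
1 = 53 − 4·13
331⁻¹ ≡ 49 (mod 53), so k ≡ 49·36 ≡ 15 (mod 53).
x = 293 + 331·15 = 5258.

5258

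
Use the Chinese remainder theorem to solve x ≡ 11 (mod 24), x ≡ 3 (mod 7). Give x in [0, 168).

59

Write x = 11 + 24·k. Then 24·k ≡ 3 − 11 ≡ 6 (mod 7).
Need 24⁻¹ mod 7. Extended Euclid on (7, 3):
7 = 2*3 + 1
3 = 3*1 + 0
Back-substitute:
1 = 7 − 2·3
24⁻¹ ≡ 5 (mod 7), so k ≡ 5·6 ≡ 2 (mod 7).
x = 11 + 24·2 = 59.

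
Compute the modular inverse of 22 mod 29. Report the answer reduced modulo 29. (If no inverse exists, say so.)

4

Run Euclid on (29, 22):
29 = 1×22 + 7
22 = 3×7 + 1
7 = 7×1 + 0
The gcd is 1. Working backward:
1 = 22 − 3·7
1 = −3·29 + 4·22
So 22·4 ≡ 1 (mod 29).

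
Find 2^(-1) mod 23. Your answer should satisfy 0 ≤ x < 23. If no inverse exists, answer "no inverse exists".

Apply the Euclidean algorithm to 23 and 2:
23 = 11×2 + 1
2 = 2×1 + 0
The gcd is 1. Working backward:
1 = 23 − 11·2
So 2·(-11) ≡ 1 (mod 23), and -11 ≡ 12 (mod 23).

12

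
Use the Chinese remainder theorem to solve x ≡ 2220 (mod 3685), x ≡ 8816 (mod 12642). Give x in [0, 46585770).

32334410

Write x = 2220 + 3685·k. Then 3685·k ≡ 8816 − 2220 ≡ 6596 (mod 12642).
Need 3685⁻¹ mod 12642. Extended Euclid on (12642, 3685):
12642 = 3×3685 + 1587
3685 = 2×1587 + 511
1587 = 3×511 + 54
511 = 9×54 + 25
54 = 2×25 + 4
25 = 6×4 + 1
4 = 4×1 + 0
Back-substitute:
1 = 25 − 6·4
1 = −6·54 + 13·25
1 = 13·511 − 123·54
1 = −123·1587 + 382·511
1 = 382·3685 − 887·1587
1 = −887·12642 + 3043·3685
3685⁻¹ ≡ 3043 (mod 12642), so k ≡ 3043·6596 ≡ 8774 (mod 12642).
x = 2220 + 3685·8774 = 32334410.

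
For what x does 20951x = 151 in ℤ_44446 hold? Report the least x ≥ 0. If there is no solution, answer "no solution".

First find gcd(20951, 44446):
44446 = 2×20951 + 2544
20951 = 8×2544 + 599
2544 = 4×599 + 148
599 = 4×148 + 7
148 = 21×7 + 1
7 = 7×1 + 0
gcd = 1, so a unique solution mod 44446 exists.
Back-substitute for the Bézout coefficients:
1 = 148 − 21·7
1 = −21·599 + 85·148
1 = 85·2544 − 361·599
1 = −361·20951 + 2973·2544
1 = 2973·44446 − 6307·20951
So 20951·(-6307) ≡ 1 (mod 44446), giving 20951⁻¹ ≡ 38139.
x ≡ 20951⁻¹·151 ≡ 38139·151 ≡ 25455 (mod 44446).

25455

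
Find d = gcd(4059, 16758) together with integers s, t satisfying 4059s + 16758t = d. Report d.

9

Apply Euclid's algorithm to 16758 and 4059:
16758 = 4*4059 + 522
4059 = 7*522 + 405
522 = 1*405 + 117
405 = 3*117 + 54
117 = 2*54 + 9
54 = 6*9 + 0
gcd(4059, 16758) = 9.
Back-substituting:
9 = 117 − 2·54
9 = −2·405 + 7·117
9 = 7·522 − 9·405
9 = −9·4059 + 70·522
9 = 70·16758 − 289·4059
So 9 = (70)·16758 + (-289)·4059.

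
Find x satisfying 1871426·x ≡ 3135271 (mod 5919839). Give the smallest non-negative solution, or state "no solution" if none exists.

454030

First find gcd(1871426, 5919839):
5919839 = 3×1871426 + 305561
1871426 = 6×305561 + 38060
305561 = 8×38060 + 1081
38060 = 35×1081 + 225
1081 = 4×225 + 181
225 = 1×181 + 44
181 = 4×44 + 5
44 = 8×5 + 4
5 = 1×4 + 1
4 = 4×1 + 0
gcd = 1, so a unique solution mod 5919839 exists.
Back-substitute for the Bézout coefficients:
1 = 5 − 4
1 = −44 + 9·5
1 = 9·181 − 37·44
1 = −37·225 + 46·181
1 = 46·1081 − 221·225
1 = −221·38060 + 7781·1081
1 = 7781·305561 − 62469·38060
1 = −62469·1871426 + 382595·305561
1 = 382595·5919839 − 1210254·1871426
So 1871426·(-1210254) ≡ 1 (mod 5919839), giving 1871426⁻¹ ≡ 4709585.
x ≡ 1871426⁻¹·3135271 ≡ 4709585·3135271 ≡ 454030 (mod 5919839).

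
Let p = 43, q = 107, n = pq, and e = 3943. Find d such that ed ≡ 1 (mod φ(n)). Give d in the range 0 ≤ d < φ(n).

φ(n) = (p−1)(q−1) = 42·106 = 4452.
Need d with 3943·d ≡ 1 (mod 4452). Apply the extended Euclidean algorithm:
4452 = 1*3943 + 509
3943 = 7*509 + 380
509 = 1*380 + 129
380 = 2*129 + 122
129 = 1*122 + 7
122 = 17*7 + 3
7 = 2*3 + 1
3 = 3*1 + 0
Back-substitute:
1 = 7 − 2·3
1 = −2·122 + 35·7
1 = 35·129 − 37·122
1 = −37·380 + 109·129
1 = 109·509 − 146·380
1 = −146·3943 + 1131·509
1 = 1131·4452 − 1277·3943
So 3943·(-1277) ≡ 1 (mod 4452), hence d ≡ -1277 ≡ 3175 (mod 4452).

3175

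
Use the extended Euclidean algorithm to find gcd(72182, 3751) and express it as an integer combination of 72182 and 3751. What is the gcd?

11

Repeated division:
72182 = 19·3751 + 913
3751 = 4·913 + 99
913 = 9·99 + 22
99 = 4·22 + 11
22 = 2·11 + 0
gcd(72182, 3751) = 11.
Working backward:
11 = 99 − 4·22
11 = −4·913 + 37·99
11 = 37·3751 − 152·913
11 = −152·72182 + 2925·3751
So 11 = (-152)·72182 + (2925)·3751.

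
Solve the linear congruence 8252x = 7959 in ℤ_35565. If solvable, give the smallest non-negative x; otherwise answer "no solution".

First find gcd(8252, 35565):
35565 = 4×8252 + 2557
8252 = 3×2557 + 581
2557 = 4×581 + 233
581 = 2×233 + 115
233 = 2×115 + 3
115 = 38×3 + 1
3 = 3×1 + 0
gcd = 1, so a unique solution mod 35565 exists.
Back-substitute for the Bézout coefficients:
1 = 115 − 38·3
1 = −38·233 + 77·115
1 = 77·581 − 192·233
1 = −192·2557 + 845·581
1 = 845·8252 − 2727·2557
1 = −2727·35565 + 11753·8252
So 8252·(11753) ≡ 1 (mod 35565), giving 8252⁻¹ ≡ 11753.
x ≡ 8252⁻¹·7959 ≡ 11753·7959 ≡ 6177 (mod 35565).

6177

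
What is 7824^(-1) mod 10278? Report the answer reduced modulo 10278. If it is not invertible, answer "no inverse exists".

Compute gcd(7824, 10278):
10278 = 1*7824 + 2454
7824 = 3*2454 + 462
2454 = 5*462 + 144
462 = 3*144 + 30
144 = 4*30 + 24
30 = 1*24 + 6
24 = 4*6 + 0
Since gcd = 6 > 1, 7824 is not a unit mod 10278.

no inverse exists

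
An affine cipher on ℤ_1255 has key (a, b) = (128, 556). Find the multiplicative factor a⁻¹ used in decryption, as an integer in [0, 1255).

Extended Euclidean algorithm:
1255 = 9·128 + 103
128 = 1·103 + 25
103 = 4·25 + 3
25 = 8·3 + 1
3 = 3·1 + 0
The gcd is 1. Working backward:
1 = 25 − 8·3
1 = −8·103 + 33·25
1 = 33·128 − 41·103
1 = −41·1255 + 402·128
So 128·402 ≡ 1 (mod 1255).

402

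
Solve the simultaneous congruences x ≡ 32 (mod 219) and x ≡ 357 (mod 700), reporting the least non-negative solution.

16457

Write x = 32 + 219·k. Then 219·k ≡ 357 − 32 ≡ 325 (mod 700).
Need 219⁻¹ mod 700. Extended Euclid on (700, 219):
700 = 3·219 + 43
219 = 5·43 + 4
43 = 10·4 + 3
4 = 1·3 + 1
3 = 3·1 + 0
Back-substitute:
1 = 4 − 3
1 = −43 + 11·4
1 = 11·219 − 56·43
1 = −56·700 + 179·219
219⁻¹ ≡ 179 (mod 700), so k ≡ 179·325 ≡ 75 (mod 700).
x = 32 + 219·75 = 16457.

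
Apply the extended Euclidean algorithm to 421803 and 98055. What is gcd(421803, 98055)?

Apply Euclid's algorithm to 421803 and 98055:
421803 = 4×98055 + 29583
98055 = 3×29583 + 9306
29583 = 3×9306 + 1665
9306 = 5×1665 + 981
1665 = 1×981 + 684
981 = 1×684 + 297
684 = 2×297 + 90
297 = 3×90 + 27
90 = 3×27 + 9
27 = 3×9 + 0
gcd(421803, 98055) = 9.
Working backward:
9 = 90 − 3·27
9 = −3·297 + 10·90
9 = 10·684 − 23·297
9 = −23·981 + 33·684
9 = 33·1665 − 56·981
9 = −56·9306 + 313·1665
9 = 313·29583 − 995·9306
9 = −995·98055 + 3298·29583
9 = 3298·421803 − 14187·98055
So 9 = (3298)·421803 + (-14187)·98055.

9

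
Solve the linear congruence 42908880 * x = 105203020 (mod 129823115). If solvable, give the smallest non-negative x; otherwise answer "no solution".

First find gcd(42908880, 129823115):
129823115 = 3*42908880 + 1096475
42908880 = 39*1096475 + 146355
1096475 = 7*146355 + 71990
146355 = 2*71990 + 2375
71990 = 30*2375 + 740
2375 = 3*740 + 155
740 = 4*155 + 120
155 = 1*120 + 35
120 = 3*35 + 15
35 = 2*15 + 5
15 = 3*5 + 0
gcd = 5 and 5 | 105203020, so solutions exist. Divide through by 5: 8581776x ≡ 21040604 (mod 25964623).
Now find 8581776⁻¹ mod 25964623:
25964623 = 3*8581776 + 219295
8581776 = 39*219295 + 29271
219295 = 7*29271 + 14398
29271 = 2*14398 + 475
14398 = 30*475 + 148
475 = 3*148 + 31
148 = 4*31 + 24
31 = 1*24 + 7
24 = 3*7 + 3
7 = 2*3 + 1
3 = 3*1 + 0
Back-substitute:
1 = 7 − 2·3
1 = −2·24 + 7·7
1 = 7·31 − 9·24
1 = −9·148 + 43·31
1 = 43·475 − 138·148
1 = −138·14398 + 4183·475
1 = 4183·29271 − 8504·14398
1 = −8504·219295 + 63711·29271
1 = 63711·8581776 − 2493233·219295
1 = −2493233·25964623 + 7543410·8581776
So 8581776⁻¹ ≡ 7543410 (mod 25964623).
Then x ≡ 7543410·21040604 ≡ 4984844 (mod 25964623); the smallest non-negative solution is x = 4984844.

4984844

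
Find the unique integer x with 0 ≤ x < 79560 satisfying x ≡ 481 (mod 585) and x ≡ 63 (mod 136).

Write x = 481 + 585·k. Then 585·k ≡ 63 − 481 ≡ 126 (mod 136).
Need 585⁻¹ mod 136. Extended Euclid on (136, 41):
136 = 3·41 + 13
41 = 3·13 + 2
13 = 6·2 + 1
2 = 2·1 + 0
Back-substitute:
1 = 13 − 6·2
1 = −6·41 + 19·13
1 = 19·136 − 63·41
585⁻¹ ≡ 73 (mod 136), so k ≡ 73·126 ≡ 86 (mod 136).
x = 481 + 585·86 = 50791.

50791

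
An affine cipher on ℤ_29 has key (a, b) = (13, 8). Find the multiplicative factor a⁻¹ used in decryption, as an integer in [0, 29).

9

Run Euclid on (29, 13):
29 = 2·13 + 3
13 = 4·3 + 1
3 = 3·1 + 0
gcd = 1, so the inverse exists. Back-substitute:
1 = 13 − 4·3
1 = −4·29 + 9·13
So 13·9 ≡ 1 (mod 29).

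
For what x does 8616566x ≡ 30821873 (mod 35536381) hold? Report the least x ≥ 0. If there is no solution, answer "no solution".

7064874

First find gcd(8616566, 35536381):
35536381 = 4*8616566 + 1070117
8616566 = 8*1070117 + 55630
1070117 = 19*55630 + 13147
55630 = 4*13147 + 3042
13147 = 4*3042 + 979
3042 = 3*979 + 105
979 = 9*105 + 34
105 = 3*34 + 3
34 = 11*3 + 1
3 = 3*1 + 0
gcd = 1, so a unique solution mod 35536381 exists.
Back-substitute for the Bézout coefficients:
1 = 34 − 11·3
1 = −11·105 + 34·34
1 = 34·979 − 317·105
1 = −317·3042 + 985·979
1 = 985·13147 − 4257·3042
1 = −4257·55630 + 18013·13147
1 = 18013·1070117 − 346504·55630
1 = −346504·8616566 + 2790045·1070117
1 = 2790045·35536381 − 11506684·8616566
So 8616566·(-11506684) ≡ 1 (mod 35536381), giving 8616566⁻¹ ≡ 24029697.
x ≡ 8616566⁻¹·30821873 ≡ 24029697·30821873 ≡ 7064874 (mod 35536381).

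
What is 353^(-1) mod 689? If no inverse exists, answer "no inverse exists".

Apply the Euclidean algorithm to 689 and 353:
689 = 1·353 + 336
353 = 1·336 + 17
336 = 19·17 + 13
17 = 1·13 + 4
13 = 3·4 + 1
4 = 4·1 + 0
Since gcd(353, 689) = 1, back-substitute to write 1 as a combination:
1 = 13 − 3·4
1 = −3·17 + 4·13
1 = 4·336 − 79·17
1 = −79·353 + 83·336
1 = 83·689 − 162·353
Hence 353⁻¹ ≡ -162 ≡ 527 (mod 689).

527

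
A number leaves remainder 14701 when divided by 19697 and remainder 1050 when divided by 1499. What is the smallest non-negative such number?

Write x = 14701 + 19697·k. Then 19697·k ≡ 1050 − 14701 ≡ 1339 (mod 1499).
Need 19697⁻¹ mod 1499. Extended Euclid on (1499, 210):
1499 = 7·210 + 29
210 = 7·29 + 7
29 = 4·7 + 1
7 = 7·1 + 0
Back-substitute:
1 = 29 − 4·7
1 = −4·210 + 29·29
1 = 29·1499 − 207·210
19697⁻¹ ≡ 1292 (mod 1499), so k ≡ 1292·1339 ≡ 142 (mod 1499).
x = 14701 + 19697·142 = 2811675.

2811675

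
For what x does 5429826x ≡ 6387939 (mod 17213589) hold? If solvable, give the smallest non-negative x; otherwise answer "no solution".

First find gcd(5429826, 17213589):
17213589 = 3×5429826 + 924111
5429826 = 5×924111 + 809271
924111 = 1×809271 + 114840
809271 = 7×114840 + 5391
114840 = 21×5391 + 1629
5391 = 3×1629 + 504
1629 = 3×504 + 117
504 = 4×117 + 36
117 = 3×36 + 9
36 = 4×9 + 0
gcd = 9 and 9 | 6387939, so solutions exist. Divide through by 9: 603314x ≡ 709771 (mod 1912621).
Now find 603314⁻¹ mod 1912621:
1912621 = 3·603314 + 102679
603314 = 5·102679 + 89919
102679 = 1·89919 + 12760
89919 = 7·12760 + 599
12760 = 21·599 + 181
599 = 3·181 + 56
181 = 3·56 + 13
56 = 4·13 + 4
13 = 3·4 + 1
4 = 4·1 + 0
Back-substitute:
1 = 13 − 3·4
1 = −3·56 + 13·13
1 = 13·181 − 42·56
1 = −42·599 + 139·181
1 = 139·12760 − 2961·599
1 = −2961·89919 + 20866·12760
1 = 20866·102679 − 23827·89919
1 = −23827·603314 + 140001·102679
1 = 140001·1912621 − 443830·603314
So 603314·(-443830) ≡ 1 (mod 1912621), i.e. 603314⁻¹ ≡ 1468791.
Then x ≡ 1468791·709771 ≡ 578875 (mod 1912621); the smallest non-negative solution is x = 578875.

578875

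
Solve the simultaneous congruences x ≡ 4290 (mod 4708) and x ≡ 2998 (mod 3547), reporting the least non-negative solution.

5507942

Write x = 4290 + 4708·k. Then 4708·k ≡ 2998 − 4290 ≡ 2255 (mod 3547).
Need 4708⁻¹ mod 3547. Extended Euclid on (3547, 1161):
3547 = 3·1161 + 64
1161 = 18·64 + 9
64 = 7·9 + 1
9 = 9·1 + 0
Back-substitute:
1 = 64 − 7·9
1 = −7·1161 + 127·64
1 = 127·3547 − 388·1161
4708⁻¹ ≡ 3159 (mod 3547), so k ≡ 3159·2255 ≡ 1169 (mod 3547).
x = 4290 + 4708·1169 = 5507942.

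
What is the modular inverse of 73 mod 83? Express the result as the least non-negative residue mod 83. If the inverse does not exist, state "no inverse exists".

Run Euclid on (83, 73):
83 = 1×73 + 10
73 = 7×10 + 3
10 = 3×3 + 1
3 = 3×1 + 0
The gcd is 1. Working backward:
1 = 10 − 3·3
1 = −3·73 + 22·10
1 = 22·83 − 25·73
Hence 73⁻¹ ≡ -25 ≡ 58 (mod 83).

58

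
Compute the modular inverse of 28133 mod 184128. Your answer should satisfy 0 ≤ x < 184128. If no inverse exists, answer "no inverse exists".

no inverse exists

Compute gcd(28133, 184128):
184128 = 6·28133 + 15330
28133 = 1·15330 + 12803
15330 = 1·12803 + 2527
12803 = 5·2527 + 168
2527 = 15·168 + 7
168 = 24·7 + 0
Since gcd = 7 > 1, 28133 is not a unit mod 184128.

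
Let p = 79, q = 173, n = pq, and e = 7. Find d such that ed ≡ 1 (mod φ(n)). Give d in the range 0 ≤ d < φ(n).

9583

φ(n) = (p−1)(q−1) = 78·172 = 13416.
Need d with 7·d ≡ 1 (mod 13416). Apply the extended Euclidean algorithm:
13416 = 1916×7 + 4
7 = 1×4 + 3
4 = 1×3 + 1
3 = 3×1 + 0
Back-substitute:
1 = 4 − 3
1 = −7 + 2·4
1 = 2·13416 − 3833·7
So 7·(-3833) ≡ 1 (mod 13416), hence d ≡ -3833 ≡ 9583 (mod 13416).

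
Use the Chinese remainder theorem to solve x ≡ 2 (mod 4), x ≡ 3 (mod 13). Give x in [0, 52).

Write x = 2 + 4·k. Then 4·k ≡ 3 − 2 ≡ 1 (mod 13).
Need 4⁻¹ mod 13. Extended Euclid on (13, 4):
13 = 3*4 + 1
4 = 4*1 + 0
Back-substitute:
1 = 13 − 3·4
4⁻¹ ≡ 10 (mod 13), so k ≡ 10·1 ≡ 10 (mod 13).
x = 2 + 4·10 = 42.

42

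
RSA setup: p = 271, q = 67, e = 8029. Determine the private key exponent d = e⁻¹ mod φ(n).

15949

φ(n) = (p−1)(q−1) = 270·66 = 17820.
Need d with 8029·d ≡ 1 (mod 17820). Apply the extended Euclidean algorithm:
17820 = 2*8029 + 1762
8029 = 4*1762 + 981
1762 = 1*981 + 781
981 = 1*781 + 200
781 = 3*200 + 181
200 = 1*181 + 19
181 = 9*19 + 10
19 = 1*10 + 9
10 = 1*9 + 1
9 = 9*1 + 0
Back-substitute:
1 = 10 − 9
1 = −19 + 2·10
1 = 2·181 − 19·19
1 = −19·200 + 21·181
1 = 21·781 − 82·200
1 = −82·981 + 103·781
1 = 103·1762 − 185·981
1 = −185·8029 + 843·1762
1 = 843·17820 − 1871·8029
So 8029·(-1871) ≡ 1 (mod 17820), hence d ≡ -1871 ≡ 15949 (mod 17820).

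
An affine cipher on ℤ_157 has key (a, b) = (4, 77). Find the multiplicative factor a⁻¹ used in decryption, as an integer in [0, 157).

Extended Euclidean algorithm:
157 = 39·4 + 1
4 = 4·1 + 0
gcd = 1, so the inverse exists. Back-substitute:
1 = 157 − 39·4
So 4·(-39) ≡ 1 (mod 157), and -39 ≡ 118 (mod 157).

118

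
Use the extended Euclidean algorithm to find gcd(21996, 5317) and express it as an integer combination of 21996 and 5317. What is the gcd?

Repeated division:
21996 = 4*5317 + 728
5317 = 7*728 + 221
728 = 3*221 + 65
221 = 3*65 + 26
65 = 2*26 + 13
26 = 2*13 + 0
gcd(21996, 5317) = 13.
Back-substituting:
13 = 65 − 2·26
13 = −2·221 + 7·65
13 = 7·728 − 23·221
13 = −23·5317 + 168·728
13 = 168·21996 − 695·5317
So 13 = (168)·21996 + (-695)·5317.

13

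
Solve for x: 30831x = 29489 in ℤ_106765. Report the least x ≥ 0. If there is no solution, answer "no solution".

94064

First find gcd(30831, 106765):
106765 = 3*30831 + 14272
30831 = 2*14272 + 2287
14272 = 6*2287 + 550
2287 = 4*550 + 87
550 = 6*87 + 28
87 = 3*28 + 3
28 = 9*3 + 1
3 = 3*1 + 0
gcd = 1, so a unique solution mod 106765 exists.
Back-substitute for the Bézout coefficients:
1 = 28 − 9·3
1 = −9·87 + 28·28
1 = 28·550 − 177·87
1 = −177·2287 + 736·550
1 = 736·14272 − 4593·2287
1 = −4593·30831 + 9922·14272
1 = 9922·106765 − 34359·30831
So 30831·(-34359) ≡ 1 (mod 106765), giving 30831⁻¹ ≡ 72406.
x ≡ 30831⁻¹·29489 ≡ 72406·29489 ≡ 94064 (mod 106765).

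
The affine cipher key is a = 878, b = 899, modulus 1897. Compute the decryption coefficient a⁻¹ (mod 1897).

Run Euclid on (1897, 878):
1897 = 2×878 + 141
878 = 6×141 + 32
141 = 4×32 + 13
32 = 2×13 + 6
13 = 2×6 + 1
6 = 6×1 + 0
The gcd is 1. Working backward:
1 = 13 − 2·6
1 = −2·32 + 5·13
1 = 5·141 − 22·32
1 = −22·878 + 137·141
1 = 137·1897 − 296·878
Hence 878⁻¹ ≡ -296 ≡ 1601 (mod 1897).

1601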